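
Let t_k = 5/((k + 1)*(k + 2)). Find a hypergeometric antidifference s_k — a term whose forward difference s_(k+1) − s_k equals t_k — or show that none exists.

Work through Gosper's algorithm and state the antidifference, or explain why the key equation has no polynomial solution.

s_k = 5*k/(k + 1)

Compute t_(k+1)/t_k: get (k + 1)/(k + 3).
A = k + 1, B = k + 3, C = 1.
f must satisfy (k + 1)·f(k+1) − (k + 2)·f(k) = 1.
d = 1 from the (1,1,0) case.
Coefficient equations give f(k) = k.
Then R = B(k−1)f/C = k*(k + 2), so s_k = R(k)·t_k = 5*k/(k + 1).
Δs = 5/(k**2 + 3*k + 2), as required.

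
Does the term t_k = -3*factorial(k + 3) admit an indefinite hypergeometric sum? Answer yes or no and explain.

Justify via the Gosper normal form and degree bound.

No — t_k has no hypergeometric antidifference.

Compute t_(k+1)/t_k: get k + 4.
A = k + 4, B = 1, C = 1.
Key eq: (k + 4)·f(k+1) = (1)·f(k) + (1).
Degrees (1,0,0) ⇒ d ≤ -1.
Bound -1 < 0, so the key equation has no polynomial solution.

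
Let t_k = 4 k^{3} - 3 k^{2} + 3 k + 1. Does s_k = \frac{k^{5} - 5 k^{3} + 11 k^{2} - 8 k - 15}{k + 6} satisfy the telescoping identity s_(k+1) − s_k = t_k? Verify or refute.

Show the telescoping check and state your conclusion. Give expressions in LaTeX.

Invalid: residual \frac{3 \left(- 3 k^{4} - 24 k^{3} + 19 k^{2} - 20 k - 11\right)}{k^{2} + 13 k + 42} ≠ 0.

s_(k+1) = (-8*k + (k + 1)**5 - 5*(k + 1)**3 + 11*(k + 1)**2 - 23)/(k + 7)
s_(k+1) − s_k = (4*k**5 + 40*k**4 + 60*k**3 - 29*k**2 + 79*k + 9)/(k**2 + 13*k + 42)
(s_(k+1) − s_k) − t_k = 3*(-3*k**4 - 24*k**3 + 19*k**2 - 20*k - 11)/(k**2 + 13*k + 42)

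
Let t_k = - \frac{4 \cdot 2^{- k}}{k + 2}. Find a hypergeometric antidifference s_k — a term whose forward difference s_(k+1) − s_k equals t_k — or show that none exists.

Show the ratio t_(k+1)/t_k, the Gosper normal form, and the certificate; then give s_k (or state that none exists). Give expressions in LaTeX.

no hypergeometric antidifference exists

The ratio is (k + 2)/(2*(k + 3)).
Normal form (A,B,C) = (k/2 + 1, k + 3, 1).
f must satisfy (k/2 + 1)·f(k+1) − (k + 2)·f(k) = 1.
deg f ≤ -1 (via 1,1,0).
Bound -1 < 0, so the key equation has no polynomial solution.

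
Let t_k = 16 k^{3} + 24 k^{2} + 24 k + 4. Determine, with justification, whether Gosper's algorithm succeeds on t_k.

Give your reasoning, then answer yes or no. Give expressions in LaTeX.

Yes. s_k = 4 k \left(k^{3} + k - 1\right).

Ratio r(k) = (4*k**3 + 18*k**2 + 30*k + 17)/(4*k**3 + 6*k**2 + 6*k + 1).
A = 1, B = 1, C = k**3 + 3*k**2/2 + 3*k/2 + 1/4.
f must satisfy (1)·f(k+1) − (1)·f(k) = k**3 + 3*k**2/2 + 3*k/2 + 1/4.
From deg A=0, deg B=0, deg C=3: d=4.
A polynomial solution: f(k) = k*(k**3 + k - 1)/4.
Certificate R = B(k−1)f/C = k*(k**3 + k - 1)/(4*k**3 + 6*k**2 + 6*k + 1) gives s_k = 4*k*(k**3 + k - 1).
s_(k+1) − s_k = 16*k**3 + 24*k**2 + 24*k + 4 = t_k.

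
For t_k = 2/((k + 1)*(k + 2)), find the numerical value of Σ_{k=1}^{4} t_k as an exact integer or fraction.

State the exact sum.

Step 1: r(k) = (k + 1)/(k + 3).
Normal form (A,B,C) = (k + 1, k + 3, 1).
f must satisfy (k + 1)·f(k+1) − (k + 2)·f(k) = 1.
From deg A=1, deg B=1, deg C=0: d=1.
Solve for f: f(k) = k (degree 1 ≤ 1).
R(k) = B(k−1)·f(k)/C(k) = k*(k + 2); s_k = R·t_k = 2*k/(k + 1).
Δs = 2/(k**2 + 3*k + 2), as required.
Telescoping: Σ = s_(5) − s_(1) = 5/3 − (1) = 2/3.

Σ = 2/3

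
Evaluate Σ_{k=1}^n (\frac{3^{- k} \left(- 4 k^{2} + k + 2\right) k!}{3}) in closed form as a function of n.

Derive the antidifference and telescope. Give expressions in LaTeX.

S(n) = 3^{- n - 1} \left(7 \cdot 3^{n} - 4 n^{2} n! - 11 n n! - 7 n!\right)

Ratio r(k) = (k + 1)*(k - 4*(k + 1)**2 + 3)/(3*(-4*k**2 + k + 2)).
Factor: A=k/3 + 1/3; B=1; C=k**2 - k/4 - 1/2.
f must satisfy (k/3 + 1/3)·f(k+1) − (1)·f(k) = k**2 - k/4 - 1/2.
d = 1 from the (1,0,2) case.
Solving with deg f ≤ 1: f(k) = 3*(4*k + 3)/4.
Certificate R = B(k−1)f/C = 3*(4*k + 3)/(4*k**2 - k - 2) gives s_k = -(4*k + 3)*factorial(k)/3**k.
Verify: (-4*k**2 + k + 2)*factorial(k)/(3*3**k) matches t_k.
Telescope: S(n) = s_(n+1) − s_(1) = -3**(-n - 1)*(4*n + 7)*factorial(n + 1) − (-7/3) = 3**(-n - 1)*(7*3**n - 4*n**2*factorial(n) - 11*n*factorial(n) - 7*factorial(n)).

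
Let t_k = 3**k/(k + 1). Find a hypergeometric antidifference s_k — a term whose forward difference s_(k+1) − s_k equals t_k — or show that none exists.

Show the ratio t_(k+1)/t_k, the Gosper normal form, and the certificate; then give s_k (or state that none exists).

r(k) = 3*(k + 1)/(k + 2) after simplifying.
Gosper form: A/B · C(k+1)/C(k) with A=3*k + 3, B=k + 2, C=1.
Solve (3*k + 3)·f(k+1) − (k + 1)·f(k) = 1.
Degrees (1,1,0) ⇒ d ≤ -1.
d = -1 < 0 ⇒ no nonzero polynomial f; not summable.

not Gosper-summable; s_k does not exist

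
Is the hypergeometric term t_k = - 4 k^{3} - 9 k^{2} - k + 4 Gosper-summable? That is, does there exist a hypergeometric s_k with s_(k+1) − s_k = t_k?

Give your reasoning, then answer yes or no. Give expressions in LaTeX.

Ratio r(k) = (4*k**3 + 21*k**2 + 31*k + 10)/(4*k**3 + 9*k**2 + k - 4).
So A=1 and B=1, with C=k**3 + 9*k**2/4 + k/4 - 1.
f must satisfy (1)·f(k+1) − (1)·f(k) = k**3 + 9*k**2/4 + k/4 - 1.
Degrees (0,0,3) ⇒ d ≤ 4.
Solving with deg f ≤ 4: f(k) = k*(k + 1)*(k**2 - 3)/4.
Then R = B(k−1)f/C = k*(k**2 - 3)/(4*k**2 + 5*k - 4), so s_k = R(k)·t_k = k*(-k**3 - k**2 + 3*k + 3).
s_(k+1) − s_k = -4*k**3 - 9*k**2 - k + 4 = t_k.

Yes. s_k = k \left(- k^{3} - k^{2} + 3 k + 3\right).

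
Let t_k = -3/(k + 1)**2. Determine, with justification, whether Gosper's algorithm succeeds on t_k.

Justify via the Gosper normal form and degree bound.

No; the coefficient equations for f are inconsistent.

Step 1: r(k) = (k + 1)**2/(k + 2)**2.
Take A(k)=k**2 + 2*k + 1, B(k)=k**2 + 4*k + 4, C(k)=1.
Key eq: (k**2 + 2*k + 1)·f(k+1) = (k**2 + 2*k + 1)·f(k) + (1).
Bound: deg f ≤ 0.
Put f(k) = c0: A·f(k+1) − B(k−1)·f(k) − C = -1; need -1 = 0 — inconsistent ⇒ no f, not summable.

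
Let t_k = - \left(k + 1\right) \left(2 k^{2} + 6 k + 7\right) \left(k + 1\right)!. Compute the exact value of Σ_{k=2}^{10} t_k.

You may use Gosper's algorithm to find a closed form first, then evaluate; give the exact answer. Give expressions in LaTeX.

The ratio is (k + 2)**2*(6*k + 2*(k + 1)**2 + 13)/((k + 1)*(2*k**2 + 6*k + 7)).
So A=k + 2 and B=1, with C=k**3 + 4*k**2 + 13*k/2 + 7/2.
Key eq: (k + 2)·f(k+1) = (1)·f(k) + (k**3 + 4*k**2 + 13*k/2 + 7/2).
deg f ≤ 2 (via 1,0,3).
Match coefficients ⇒ f(k) = (2*k**2 + 2*k - 1)/2.
So s_k = (B(k−1)f/C)·t_k = ((2*k**2 + 2*k - 1)/((k + 1)*(2*k**2 + 6*k + 7)))·t_k = -(2*k**2 + 2*k - 1)*factorial(k + 1).
Verify: -(k + 1)*(2*k**2 + 6*k + 7)*factorial(k + 1) matches t_k.
Evaluate s at k=11 and k=2: -125977420800 and -66; difference -125977420734.

Σ = -125977420734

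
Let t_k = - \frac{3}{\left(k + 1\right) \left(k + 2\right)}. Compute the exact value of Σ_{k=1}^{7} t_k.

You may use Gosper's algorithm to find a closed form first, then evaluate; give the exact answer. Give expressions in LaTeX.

Σ = -7/6

Compute t_(k+1)/t_k: get (k + 1)/(k + 3).
Take A(k)=k + 1, B(k)=k + 3, C(k)=1.
Key eq: (k + 1)·f(k+1) = (k + 2)·f(k) + (1).
Degrees (1,1,0) ⇒ d ≤ 1.
Match coefficients ⇒ f(k) = k.
R(k) = B(k−1)·f(k)/C(k) = k*(k + 2); s_k = R·t_k = -3*k/(k + 1).
Check: Δs_k = -3/(k**2 + 3*k + 2). ✓
Evaluate s at k=8 and k=1: -8/3 and -3/2; difference -7/6.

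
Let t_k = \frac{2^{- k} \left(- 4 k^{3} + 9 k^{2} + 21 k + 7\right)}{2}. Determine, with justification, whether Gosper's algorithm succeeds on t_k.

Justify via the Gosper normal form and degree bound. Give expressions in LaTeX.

Yes. s_k = 2^{- k} \left(4 k^{3} + 3 k^{2} - 3 k - 3\right).

t_(k+1)/t_k = (4*k**3 + 3*k**2 - 27*k - 33)/(2*(4*k**3 - 9*k**2 - 21*k - 7)).
So A=1/2 and B=1, with C=k**3 - 9*k**2/4 - 21*k/4 - 7/4.
Need (1/2)·f(k+1) − (1)·f(k) = k**3 - 9*k**2/4 - 21*k/4 - 7/4.
deg f ≤ 3 (via 0,0,3).
Solving with deg f ≤ 3: f(k) = -(4*k**3 + 3*k**2 - 3*k - 3)/2.
Certificate R = B(k−1)f/C = -2*(4*k**3 + 3*k**2 - 3*k - 3)/(4*k**3 - 9*k**2 - 21*k - 7) gives s_k = (4*k**3 + 3*k**2 - 3*k - 3)/2**k.
Δs = (-4*k**3 + 9*k**2 + 21*k + 7)/(2*2**k), as required.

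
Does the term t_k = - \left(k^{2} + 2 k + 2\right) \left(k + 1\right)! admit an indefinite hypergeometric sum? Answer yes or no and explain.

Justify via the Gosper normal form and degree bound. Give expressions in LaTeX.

t_(k+1)/t_k = (k + 2)*(2*k + (k + 1)**2 + 4)/(k**2 + 2*k + 2).
Gosper form: A/B · C(k+1)/C(k) with A=k + 2, B=1, C=k**2 + 2*k + 2.
Set up (k + 2)·f(k+1) − (1)·f(k) − (k**2 + 2*k + 2) = 0.
Bound: deg f ≤ 1.
Match coefficients ⇒ f(k) = k.
Then R = B(k−1)f/C = k/(k**2 + 2*k + 2), so s_k = R(k)·t_k = -k*factorial(k + 1).
Δs = -(k**2 + 2*k + 2)*factorial(k + 1), as required.

Yes. s_k = - k \left(k + 1\right)!.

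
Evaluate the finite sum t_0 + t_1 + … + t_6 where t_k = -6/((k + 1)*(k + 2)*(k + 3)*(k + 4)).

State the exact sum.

t_(k+1)/t_k = (k + 1)/(k + 5).
A = k + 1, B = k + 5, C = 1.
Set up (k + 1)·f(k+1) − (k + 4)·f(k) − (1) = 0.
Bound: deg f ≤ 3.
Coefficient equations give f(k) = k*(k**2 + 6*k + 11)/18.
Get s_k = R·t_k = k*(-k**2 - 6*k - 11)/(3*(k + 1)*(k + 2)*(k + 3)) with R(k) = B(k−1)f(k)/C(k) = k*(k + 4)*(k**2 + 6*k + 11)/18.
s_(k+1) − s_k = -6/(k**4 + 10*k**3 + 35*k**2 + 50*k + 24) = t_k.
Sum = s_(7) − s_(0); s_(7) = -119/360, s_(0) = 0 ⇒ -119/360.

Σ = -119/360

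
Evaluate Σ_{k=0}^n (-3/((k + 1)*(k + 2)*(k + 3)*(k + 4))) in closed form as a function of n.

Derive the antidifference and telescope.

S(n) = (-n**3 - 9*n**2 - 26*n - 18)/(6*(n**3 + 9*n**2 + 26*n + 24))

Compute t_(k+1)/t_k: get (k + 1)/(k + 5).
Normal form (A,B,C) = (k + 1, k + 5, 1).
f must satisfy (k + 1)·f(k+1) − (k + 4)·f(k) = 1.
From deg A=1, deg B=1, deg C=0: d=3.
Coefficient equations give f(k) = k*(k**2 + 6*k + 11)/18.
So s_k = (B(k−1)f/C)·t_k = (k*(k + 4)*(k**2 + 6*k + 11)/18)·t_k = k*(-k**2 - 6*k - 11)/(6*(k + 1)*(k + 2)*(k + 3)).
Δs = -3/(k**4 + 10*k**3 + 35*k**2 + 50*k + 24), as required.
Telescope: S(n) = s_(n+1) − s_(0) = (-n**3 - 9*n**2 - 26*n - 18)/(6*(n**3 + 9*n**2 + 26*n + 24)) − (0) = (-n**3 - 9*n**2 - 26*n - 18)/(6*(n**3 + 9*n**2 + 26*n + 24)).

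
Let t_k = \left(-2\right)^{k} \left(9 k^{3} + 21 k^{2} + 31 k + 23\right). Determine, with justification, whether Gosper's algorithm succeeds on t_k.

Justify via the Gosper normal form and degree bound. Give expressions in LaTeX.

t_(k+1)/t_k = 2*(-9*k**3 - 48*k**2 - 100*k - 84)/(9*k**3 + 21*k**2 + 31*k + 23).
Gosper form: A/B · C(k+1)/C(k) with A=-2, B=1, C=k**3 + 7*k**2/3 + 31*k/9 + 23/9.
Set up (-2)·f(k+1) − (1)·f(k) − (k**3 + 7*k**2/3 + 31*k/9 + 23/9) = 0.
d = 3 from the (0,0,3) case.
Match coefficients ⇒ f(k) = -(3*k**3 + k**2 + 3*k + 3)/9.
Get s_k = R·t_k = (-2)**k*(-3*k**3 - k**2 - 3*k - 3) with R(k) = B(k−1)f(k)/C(k) = -(3*k**3 + k**2 + 3*k + 3)/(9*k**3 + 21*k**2 + 31*k + 23).
s_(k+1) − s_k = (-2)**k*(9*k**3 + 21*k**2 + 31*k + 23) = t_k.

Yes. s_k = \left(-2\right)^{k} \left(- 3 k^{3} - k^{2} - 3 k - 3\right).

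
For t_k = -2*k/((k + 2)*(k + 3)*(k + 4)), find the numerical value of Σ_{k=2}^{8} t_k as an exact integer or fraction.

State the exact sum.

Σ = -49/330

r(k) = (k + 1)*(k + 2)/(k*(k + 5)) after simplifying.
So A=k + 2 and B=k + 5, with C=k.
Solve (k + 2)·f(k+1) − (k + 4)·f(k) = k.
Bound: deg f ≤ 2.
Coefficient equations give f(k) = k*(k - 1)/6.
Then R = B(k−1)f/C = (k - 1)*(k + 4)/6, so s_k = R(k)·t_k = k*(1 - k)/(3*(k + 2)*(k + 3)).
Verify: -2*k/(k**3 + 9*k**2 + 26*k + 24) matches t_k.
Telescoping: Σ = s_(9) − s_(2) = -2/11 − (-1/30) = -49/330.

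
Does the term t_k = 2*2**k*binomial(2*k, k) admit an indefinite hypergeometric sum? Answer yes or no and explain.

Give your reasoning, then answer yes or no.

The ratio is 4*(2*k + 1)/(k + 1).
Factor: A=8*k + 4; B=k + 1; C=1.
Key eq: (8*k + 4)·f(k+1) = (k)·f(k) + (1).
Degrees (1,1,0) ⇒ d ≤ -1.
Negative degree bound (-1): no f exists, t_k not Gosper-summable.

No; the degree bound rules out any f.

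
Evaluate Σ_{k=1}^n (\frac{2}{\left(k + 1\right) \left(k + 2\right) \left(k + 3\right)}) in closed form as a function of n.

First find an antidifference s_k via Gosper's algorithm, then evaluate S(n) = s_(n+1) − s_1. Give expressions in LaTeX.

t_(k+1)/t_k = (k + 1)/(k + 4).
Factor: A=k + 1; B=k + 4; C=1.
f must satisfy (k + 1)·f(k+1) − (k + 3)·f(k) = 1.
Bound: deg f ≤ 2.
Solving with deg f ≤ 2: f(k) = k*(k + 3)/4.
R(k) = B(k−1)·f(k)/C(k) = k*(k + 3)**2/4; s_k = R·t_k = k*(k + 3)/(2*(k + 1)*(k + 2)).
Δs = 2/(k**3 + 6*k**2 + 11*k + 6), as required.
Evaluate: s_(n+1) = (n**2 + 5*n + 4)/(2*(n**2 + 5*n + 6)); subtract s_(1) = 1/3 ⇒ S(n) = n*(n + 5)/(6*(n**2 + 5*n + 6)).

S(n) = \frac{n \left(n + 5\right)}{6 \left(n^{2} + 5 n + 6\right)}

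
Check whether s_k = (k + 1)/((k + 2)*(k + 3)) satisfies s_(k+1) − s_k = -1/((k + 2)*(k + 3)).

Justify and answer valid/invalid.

Invalid: residual 4/(k**3 + 9*k**2 + 26*k + 24) ≠ 0.

s_(k+1) = (k + 2)/((k + 3)*(k + 4))
s_(k+1) − s_k = -k/(k**3 + 9*k**2 + 26*k + 24)
(s_(k+1) − s_k) − t_k = 4/(k**3 + 9*k**2 + 26*k + 24)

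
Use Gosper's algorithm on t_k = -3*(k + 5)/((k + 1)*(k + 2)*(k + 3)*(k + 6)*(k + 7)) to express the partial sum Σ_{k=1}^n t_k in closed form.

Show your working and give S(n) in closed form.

Step 1: r(k) = (k + 1)*(k + 6)**2/((k + 4)*(k + 5)*(k + 8)).
Gosper form: A/B · C(k+1)/C(k) with A=k + 1, B=k + 8, C=k**3 + 14*k**2 + 65*k + 100.
f must satisfy (k + 1)·f(k+1) − (k + 7)·f(k) = k**3 + 14*k**2 + 65*k + 100.
From deg A=1, deg B=1, deg C=3: d=6.
Match coefficients ⇒ f(k) = k*(k + 3)*(k + 4)**2*(k + 5)**2/36.
Get s_k = R·t_k = k*(-k**2 - 9*k - 20)/(12*(k**3 + 9*k**2 + 20*k + 12)) with R(k) = B(k−1)f(k)/C(k) = k*(k + 3)*(k + 4)*(k + 7)/36.
Verify: 3*(-k - 5)/(k**5 + 19*k**4 + 131*k**3 + 401*k**2 + 540*k + 252) matches t_k.
Σ_(k=1)^n t_k = s_(n+1) − s_(1) = ((-n**3 - 12*n**2 - 41*n - 30)/(12*(n**3 + 12*n**2 + 41*n + 42))) − (-5/84), i.e. n*(-n**2 - 12*n - 41)/(42*(n**3 + 12*n**2 + 41*n + 42)).

S(n) = n*(-n**2 - 12*n - 41)/(42*(n**3 + 12*n**2 + 41*n + 42))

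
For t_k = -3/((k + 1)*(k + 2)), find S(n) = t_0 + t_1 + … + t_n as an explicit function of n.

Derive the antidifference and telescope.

t_(k+1)/t_k = (k + 1)/(k + 3).
Take A(k)=k + 1, B(k)=k + 3, C(k)=1.
Need (k + 1)·f(k+1) − (k + 2)·f(k) = 1.
Bound: deg f ≤ 1.
Coefficient equations give f(k) = k.
Certificate R = B(k−1)f/C = k*(k + 2) gives s_k = -3*k/(k + 1).
s_(k+1) − s_k = -3/(k**2 + 3*k + 2) = t_k.
Telescope: S(n) = s_(n+1) − s_(0) = 3*(-n - 1)/(n + 2) − (0) = 3*(-n - 1)/(n + 2).

S(n) = 3*(-n - 1)/(n + 2)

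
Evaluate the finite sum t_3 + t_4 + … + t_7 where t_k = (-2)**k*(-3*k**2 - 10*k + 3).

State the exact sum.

Σ = 19808

Ratio r(k) = 2*(-3*k**2 - 16*k - 10)/(3*k**2 + 10*k - 3).
Take A(k)=-2, B(k)=1, C(k)=k**2 + 10*k/3 - 1.
Solve (-2)·f(k+1) − (1)·f(k) = k**2 + 10*k/3 - 1.
Degrees (0,0,2) ⇒ d ≤ 2.
Solving with deg f ≤ 2: f(k) = -(k - 1)*(k + 3)/3.
So s_k = (B(k−1)f/C)·t_k = (-(k - 1)*(k + 3)/(3*k**2 + 10*k - 3))·t_k = (-2)**k*(k**2 + 2*k - 3).
s_(k+1) − s_k = (-2)**k*(-3*k**2 - 10*k + 3) = t_k.
Σ_(k=3)^(7) t_k = s_(8) − s_(3) = 19712 − (-96) = 19808.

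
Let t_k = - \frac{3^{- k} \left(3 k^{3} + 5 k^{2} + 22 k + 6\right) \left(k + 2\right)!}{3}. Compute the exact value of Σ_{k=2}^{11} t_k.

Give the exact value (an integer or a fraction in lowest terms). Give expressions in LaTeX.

Ratio r(k) = (3*k**4 + 23*k**3 + 83*k**2 + 159*k + 108)/(3*(3*k**3 + 5*k**2 + 22*k + 6)).
Normal form (A,B,C) = (k/3 + 1, 1, k**3 + 5*k**2/3 + 22*k/3 + 2).
Key eq: (k/3 + 1)·f(k+1) = (1)·f(k) + (k**3 + 5*k**2/3 + 22*k/3 + 2).
Degrees (1,0,3) ⇒ d ≤ 2.
A polynomial solution: f(k) = 3*k**2 - k + 2.
So s_k = (B(k−1)f/C)·t_k = (3*(3*k**2 - k + 2)/(3*k**3 + 5*k**2 + 22*k + 6))·t_k = -(3*k**2 - k + 2)*factorial(k + 2)/3**k.
s_(k+1) − s_k = -(3*k**3 + 5*k**2 + 22*k + 6)*factorial(k + 2)/(3*3**k) = t_k.
Evaluate s at k=12 and k=2: -151396044800/2187 and -32; difference -151395974816/2187.

Σ = -151395974816/2187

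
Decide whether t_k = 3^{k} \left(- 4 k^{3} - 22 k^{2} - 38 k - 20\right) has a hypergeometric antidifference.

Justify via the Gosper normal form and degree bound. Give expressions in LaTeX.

t_(k+1)/t_k = 3*(2*k**2 + 13*k + 21)/(2*k**2 + 7*k + 5).
Gosper form: A/B · C(k+1)/C(k) with A=3, B=1, C=k**3 + 11*k**2/2 + 19*k/2 + 5.
Key eq: (3)·f(k+1) = (1)·f(k) + (k**3 + 11*k**2/2 + 19*k/2 + 5).
d = 3 from the (0,0,3) case.
Solving with deg f ≤ 3: f(k) = (k**3 + k**2 + 2*k - 1)/2.
R(k) = B(k−1)·f(k)/C(k) = (k**3 + k**2 + 2*k - 1)/((k + 1)*(k + 2)*(2*k + 5)); s_k = R·t_k = 2*3**k*(-k**3 - k**2 - 2*k + 1).
Verify: 3**k*(-4*k**3 - 22*k**2 - 38*k - 20) matches t_k.

Yes. s_k = 2 \cdot 3^{k} \left(- k^{3} - k^{2} - 2 k + 1\right).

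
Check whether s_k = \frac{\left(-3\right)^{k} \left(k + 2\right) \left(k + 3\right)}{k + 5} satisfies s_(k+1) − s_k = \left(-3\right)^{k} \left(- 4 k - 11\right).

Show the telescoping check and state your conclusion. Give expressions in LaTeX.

s_(k+1) = (-3)**(k + 1)*(k + 3)*(k + 4)/(k + 6)
s_(k+1) − s_k = (-3)**k*(-4*k**3 - 47*k**2 - 177*k - 216)/(k**2 + 11*k + 30)
(s_(k+1) − s_k) − t_k = (-3)**k*(8*k**2 + 64*k + 114)/(k**2 + 11*k + 30)

Invalid: residual \frac{\left(-3\right)^{k} \left(8 k^{2} + 64 k + 114\right)}{k^{2} + 11 k + 30} ≠ 0.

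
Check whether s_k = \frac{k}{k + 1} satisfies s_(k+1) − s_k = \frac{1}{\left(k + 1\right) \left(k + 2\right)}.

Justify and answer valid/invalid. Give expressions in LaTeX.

valid; difference matches t_k

s_(k+1) = (k + 1)/(k + 2)
s_(k+1) − s_k = 1/(k**2 + 3*k + 2)
(s_(k+1) − s_k) − t_k = 0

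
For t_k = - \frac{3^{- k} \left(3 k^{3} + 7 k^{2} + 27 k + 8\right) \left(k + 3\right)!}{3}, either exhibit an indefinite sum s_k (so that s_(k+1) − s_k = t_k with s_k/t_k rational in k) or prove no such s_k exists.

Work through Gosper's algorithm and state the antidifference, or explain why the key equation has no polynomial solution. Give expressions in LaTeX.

s_k = - 3^{- k} \left(3 k^{2} - 2 k + 4\right) \left(k + 3\right)!

r(k) = (3*k**4 + 28*k**3 + 114*k**2 + 245*k + 180)/(3*(3*k**3 + 7*k**2 + 27*k + 8)) after simplifying.
Gosper form: A/B · C(k+1)/C(k) with A=k/3 + 4/3, B=1, C=k**3 + 7*k**2/3 + 9*k + 8/3.
Key eq: (k/3 + 4/3)·f(k+1) = (1)·f(k) + (k**3 + 7*k**2/3 + 9*k + 8/3).
d = 2 from the (1,0,3) case.
Solve for f: f(k) = 3*k**2 - 2*k + 4 (degree 2 ≤ 2).
So s_k = (B(k−1)f/C)·t_k = (3*(3*k**2 - 2*k + 4)/(3*k**3 + 7*k**2 + 27*k + 8))·t_k = -(3*k**2 - 2*k + 4)*factorial(k + 3)/3**k.
Verify: -(3*k**3 + 7*k**2 + 27*k + 8)*factorial(k + 3)/(3*3**k) matches t_k.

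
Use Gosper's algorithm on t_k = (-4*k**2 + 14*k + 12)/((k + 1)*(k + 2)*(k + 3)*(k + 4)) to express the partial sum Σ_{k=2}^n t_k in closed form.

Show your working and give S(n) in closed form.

Step 1: r(k) = (k + 1)*(7*k - 2*(k + 1)**2 + 13)/((k + 5)*(-2*k**2 + 7*k + 6)).
A = k + 1, B = k + 5, C = k**2 - 7*k/2 - 3.
Key eq: (k + 1)·f(k+1) = (k + 4)·f(k) + (k**2 - 7*k/2 - 3).
deg f ≤ 3 (via 1,1,2).
A polynomial solution: f(k) = -k*(k**2 + 14*k + 9)/8.
Certificate R = B(k−1)f/C = -k*(k + 4)*(k**2 + 14*k + 9)/(4*(2*k**2 - 7*k - 6)) gives s_k = k*(k**2 + 14*k + 9)/(2*(k + 1)*(k + 2)*(k + 3)).
Check: Δs_k = 2*(-2*k**2 + 7*k + 6)/(k**4 + 10*k**3 + 35*k**2 + 50*k + 24). ✓
s_(n+1) = (n**3 + 17*n**2 + 40*n + 24)/(2*(n**3 + 9*n**2 + 26*n + 24)) and s_(2) = 41/60, so S(n) = (-11*n**3 + 141*n**2 + 134*n - 264)/(60*(n**3 + 9*n**2 + 26*n + 24)).

S(n) = (-11*n**3 + 141*n**2 + 134*n - 264)/(60*(n**3 + 9*n**2 + 26*n + 24))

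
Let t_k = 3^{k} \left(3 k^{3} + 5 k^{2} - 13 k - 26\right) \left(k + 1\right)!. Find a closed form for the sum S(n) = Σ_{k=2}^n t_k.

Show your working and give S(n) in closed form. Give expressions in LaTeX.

S(n) = 3 \cdot 3^{n} n^{2} \left(n + 2\right)! - 15 \cdot 3^{n} \left(n + 2\right)! + 216

r(k) = 3*(3*k**4 + 20*k**3 + 34*k**2 - 19*k - 62)/(3*k**3 + 5*k**2 - 13*k - 26) after simplifying.
So A=3*k + 6 and B=1, with C=k**3 + 5*k**2/3 - 13*k/3 - 26/3.
Key eq: (3*k + 6)·f(k+1) = (1)·f(k) + (k**3 + 5*k**2/3 - 13*k/3 - 26/3).
Bound: deg f ≤ 2.
Match coefficients ⇒ f(k) = (k**2 - 2*k - 4)/3.
R(k) = B(k−1)·f(k)/C(k) = (k**2 - 2*k - 4)/(3*k**3 + 5*k**2 - 13*k - 26); s_k = R·t_k = 3**k*(k**2 - 2*k - 4)*factorial(k + 1).
Verify: 3**k*(3*k**3 + 5*k**2 - 13*k - 26)*factorial(k + 1) matches t_k.
Evaluate: s_(n+1) = 3**(n + 1)*(n**2 - 5)*factorial(n + 2); subtract s_(2) = -216 ⇒ S(n) = 3*3**n*n**2*factorial(n + 2) - 15*3**n*factorial(n + 2) + 216.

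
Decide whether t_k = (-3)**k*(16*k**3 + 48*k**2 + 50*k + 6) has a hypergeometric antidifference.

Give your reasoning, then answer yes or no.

Compute t_(k+1)/t_k: get 3*(-8*k**3 - 48*k**2 - 97*k - 60)/(8*k**3 + 24*k**2 + 25*k + 3).
Normal form (A,B,C) = (-3, 1, k**3 + 3*k**2 + 25*k/8 + 3/8).
Set up (-3)·f(k+1) − (1)·f(k) − (k**3 + 3*k**2 + 25*k/8 + 3/8) = 0.
Degrees (0,0,3) ⇒ d ≤ 3.
Coefficient equations give f(k) = -(4*k**3 + 3*k**2 - k - 3)/16.
Then R = B(k−1)f/C = -(4*k**3 + 3*k**2 - k - 3)/(2*(8*k**3 + 24*k**2 + 25*k + 3)), so s_k = R(k)·t_k = (-3)**k*(-4*k**3 - 3*k**2 + k + 3).
s_(k+1) − s_k = (-3)**k*(16*k**3 + 48*k**2 + 50*k + 6) = t_k.

Yes. s_k = (-3)**k*(-4*k**3 - 3*k**2 + k + 3).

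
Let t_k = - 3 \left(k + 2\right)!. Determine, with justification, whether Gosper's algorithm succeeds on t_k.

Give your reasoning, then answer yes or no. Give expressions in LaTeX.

Ratio r(k) = k + 3.
Take A(k)=k + 3, B(k)=1, C(k)=1.
f must satisfy (k + 3)·f(k+1) − (1)·f(k) = 1.
deg f ≤ -1 (via 1,0,0).
deg f ≤ -1 is impossible — no certificate.

No — t_k has no hypergeometric antidifference.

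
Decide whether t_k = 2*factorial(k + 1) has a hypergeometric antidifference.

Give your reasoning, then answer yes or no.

Compute t_(k+1)/t_k: get k + 2.
Gosper form: A/B · C(k+1)/C(k) with A=k + 2, B=1, C=1.
Key eq: (k + 2)·f(k+1) = (1)·f(k) + (1).
d = -1 from the (1,0,0) case.
deg f ≤ -1 is impossible — no certificate.

No. Not Gosper-summable.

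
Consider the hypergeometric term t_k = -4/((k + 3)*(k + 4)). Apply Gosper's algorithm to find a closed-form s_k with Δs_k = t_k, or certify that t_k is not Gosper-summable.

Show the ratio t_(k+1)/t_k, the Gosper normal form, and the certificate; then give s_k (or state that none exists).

t_(k+1)/t_k = (k + 3)/(k + 5).
Factor: A=k + 3; B=k + 5; C=1.
Key eq: (k + 3)·f(k+1) = (k + 4)·f(k) + (1).
d = 1 from the (1,1,0) case.
Solve for f: f(k) = k/3 (degree 1 ≤ 1).
Get s_k = R·t_k = -4*k/(3*k + 9) with R(k) = B(k−1)f(k)/C(k) = k*(k + 4)/3.
Δs = -4/(k**2 + 7*k + 12), as required.

s_k = -4*k/(3*k + 9)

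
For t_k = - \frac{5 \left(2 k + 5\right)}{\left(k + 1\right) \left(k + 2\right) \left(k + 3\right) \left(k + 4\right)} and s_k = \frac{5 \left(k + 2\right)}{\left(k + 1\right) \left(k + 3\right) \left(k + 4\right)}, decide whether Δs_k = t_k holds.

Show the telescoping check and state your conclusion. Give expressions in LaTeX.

s_(k+1) = 5*(k + 3)/((k + 2)*(k + 4)*(k + 5))
s_(k+1) − s_k = 5*(-2*k**2 - 9*k - 11)/(k**5 + 15*k**4 + 85*k**3 + 225*k**2 + 274*k + 120)
(s_(k+1) − s_k) − t_k = 10*(3*k + 7)/(k**5 + 15*k**4 + 85*k**3 + 225*k**2 + 274*k + 120)

Invalid: residual \frac{10 \left(3 k + 7\right)}{k^{5} + 15 k^{4} + 85 k^{3} + 225 k^{2} + 274 k + 120} ≠ 0.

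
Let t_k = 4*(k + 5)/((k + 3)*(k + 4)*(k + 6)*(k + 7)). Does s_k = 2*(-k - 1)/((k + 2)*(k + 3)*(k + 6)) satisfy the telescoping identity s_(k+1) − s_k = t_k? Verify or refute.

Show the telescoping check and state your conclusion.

Invalid: residual 2*(-3*k - 16)/(k**5 + 22*k**4 + 185*k**3 + 740*k**2 + 1404*k + 1008) ≠ 0.

s_(k+1) = 2*(-k - 2)/((k + 3)*(k + 4)*(k + 7))
s_(k+1) − s_k = 2*(2*k**2 + 11*k + 4)/(k**5 + 22*k**4 + 185*k**3 + 740*k**2 + 1404*k + 1008)
(s_(k+1) − s_k) − t_k = 2*(-3*k - 16)/(k**5 + 22*k**4 + 185*k**3 + 740*k**2 + 1404*k + 1008)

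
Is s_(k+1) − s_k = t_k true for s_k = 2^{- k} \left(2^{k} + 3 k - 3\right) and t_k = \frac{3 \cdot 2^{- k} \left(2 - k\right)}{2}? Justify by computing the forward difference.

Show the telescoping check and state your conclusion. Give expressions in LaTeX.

s_(k+1) = 1 + 3*k/(2*2**k)
s_(k+1) − s_k = 3*(2 - k)/(2*2**k)
(s_(k+1) − s_k) − t_k = 0

valid (s_(k+1) − s_k reduces to t_k)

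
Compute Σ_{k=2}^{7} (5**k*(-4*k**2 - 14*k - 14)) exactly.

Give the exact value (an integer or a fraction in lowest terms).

Σ = -28515450

r(k) = 5*(2*k**2 + 11*k + 16)/(2*k**2 + 7*k + 7) after simplifying.
Factor: A=5; B=1; C=k**2 + 7*k/2 + 7/2.
f must satisfy (5)·f(k+1) − (1)·f(k) = k**2 + 7*k/2 + 7/2.
Bound: deg f ≤ 2.
Solving with deg f ≤ 2: f(k) = (k**2 + k + 1)/4.
Certificate R = B(k−1)f/C = (k**2 + k + 1)/(2*(2*k**2 + 7*k + 7)) gives s_k = 5**k*(-k**2 - k - 1).
Check: Δs_k = 5**k*(-4*k**2 - 14*k - 14). ✓
Σ_(k=2)^(7) t_k = s_(8) − s_(2) = -28515625 − (-175) = -28515450.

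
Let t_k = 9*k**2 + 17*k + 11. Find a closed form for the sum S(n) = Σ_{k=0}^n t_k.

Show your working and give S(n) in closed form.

S(n) = 3*n**3 + 13*n**2 + 21*n + 11

t_(k+1)/t_k = (9*k**2 + 35*k + 37)/(9*k**2 + 17*k + 11).
Gosper form: A/B · C(k+1)/C(k) with A=1, B=1, C=k**2 + 17*k/9 + 11/9.
Solve (1)·f(k+1) − (1)·f(k) = k**2 + 17*k/9 + 11/9.
Bound: deg f ≤ 3.
A polynomial solution: f(k) = k*(3*k**2 + 4*k + 4)/9.
Get s_k = R·t_k = k*(3*k**2 + 4*k + 4) with R(k) = B(k−1)f(k)/C(k) = k*(3*k**2 + 4*k + 4)/(9*k**2 + 17*k + 11).
Δs = 9*k**2 + 17*k + 11, as required.
s_(n+1) = 3*n**3 + 13*n**2 + 21*n + 11 and s_(0) = 0, so S(n) = 3*n**3 + 13*n**2 + 21*n + 11.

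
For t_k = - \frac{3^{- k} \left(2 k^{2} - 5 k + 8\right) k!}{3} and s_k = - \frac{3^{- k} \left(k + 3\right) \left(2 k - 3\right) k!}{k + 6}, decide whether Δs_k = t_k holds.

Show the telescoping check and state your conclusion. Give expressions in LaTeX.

Invalid: residual \frac{3^{- k} \left(2 k^{3} + 7 k^{2} - 28 k + 57\right) k!}{\left(k + 6\right) \left(k + 7\right)} ≠ 0.

s_(k+1) = -(k + 4)*(2*k - 1)*factorial(k + 1)/(3*3**k*(k + 7))
s_(k+1) − s_k = -(2*k**4 + 15*k**3 + 6*k**2 - 22*k + 165)*factorial(k)/(3*3**k*(k + 6)*(k + 7))
(s_(k+1) − s_k) − t_k = (2*k**3 + 7*k**2 - 28*k + 57)*factorial(k)/(3**k*(k + 6)*(k + 7))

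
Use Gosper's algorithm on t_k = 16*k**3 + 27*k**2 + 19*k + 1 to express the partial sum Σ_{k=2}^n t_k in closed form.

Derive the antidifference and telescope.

S(n) = 4*n**4 + 17*n**3 + 27*n**2 + 15*n - 63

Compute t_(k+1)/t_k: get (16*k**3 + 75*k**2 + 121*k + 63)/(16*k**3 + 27*k**2 + 19*k + 1).
So A=1 and B=1, with C=k**3 + 27*k**2/16 + 19*k/16 + 1/16.
Need (1)·f(k+1) − (1)·f(k) = k**3 + 27*k**2/16 + 19*k/16 + 1/16.
Degrees (0,0,3) ⇒ d ≤ 4.
Solve for f: f(k) = k*(4*k**3 + k**2 - 4)/16 (degree 4 ≤ 4).
Then R = B(k−1)f/C = k*(4*k**3 + k**2 - 4)/(16*k**3 + 27*k**2 + 19*k + 1), so s_k = R(k)·t_k = k*(4*k**3 + k**2 - 4).
Check: Δs_k = 16*k**3 + 27*k**2 + 19*k + 1. ✓
s_(n+1) = 4*n**4 + 17*n**3 + 27*n**2 + 15*n + 1 and s_(2) = 64, so S(n) = 4*n**4 + 17*n**3 + 27*n**2 + 15*n - 63.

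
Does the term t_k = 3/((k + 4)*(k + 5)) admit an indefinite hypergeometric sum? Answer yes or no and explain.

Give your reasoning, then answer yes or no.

Step 1: r(k) = (k + 4)/(k + 6).
Take A(k)=k + 4, B(k)=k + 6, C(k)=1.
Set up (k + 4)·f(k+1) − (k + 5)·f(k) − (1) = 0.
From deg A=1, deg B=1, deg C=0: d=1.
Coefficient equations give f(k) = k/4.
Get s_k = R·t_k = 3*k/(4*(k + 4)) with R(k) = B(k−1)f(k)/C(k) = k*(k + 5)/4.
Check: Δs_k = 3/(k**2 + 9*k + 20). ✓

Yes. s_k = 3*k/(4*(k + 4)).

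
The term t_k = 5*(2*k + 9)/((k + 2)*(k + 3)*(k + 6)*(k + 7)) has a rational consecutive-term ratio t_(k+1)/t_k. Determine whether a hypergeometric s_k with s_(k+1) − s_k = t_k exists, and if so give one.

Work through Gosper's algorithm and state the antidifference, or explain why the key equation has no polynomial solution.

s_k = 5*k*(k + 8)/(12*(k**2 + 8*k + 12))

r(k) = (k + 2)*(k + 6)*(2*k + 11)/((k + 4)*(k + 8)*(2*k + 9)) after simplifying.
Normal form (A,B,C) = (k + 2, k + 8, k**3 + 27*k**2/2 + 121*k/2 + 90).
Solve (k + 2)·f(k+1) − (k + 7)·f(k) = k**3 + 27*k**2/2 + 121*k/2 + 90.
Degrees (1,1,3) ⇒ d ≤ 5.
Coefficient equations give f(k) = k*(k + 3)*(k + 4)*(k + 5)*(k + 8)/24.
Get s_k = R·t_k = 5*k*(k + 8)/(12*(k**2 + 8*k + 12)) with R(k) = B(k−1)f(k)/C(k) = k*(k + 3)*(k + 7)*(k + 8)/(12*(2*k + 9)).
Verify: 5*(2*k + 9)/(k**4 + 18*k**3 + 113*k**2 + 288*k + 252) matches t_k.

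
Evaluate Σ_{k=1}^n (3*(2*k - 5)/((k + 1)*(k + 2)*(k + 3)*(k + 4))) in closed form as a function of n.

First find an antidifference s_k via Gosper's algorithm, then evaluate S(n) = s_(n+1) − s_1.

S(n) = n*(-n**2 - 9*n - 98)/(24*(n**3 + 9*n**2 + 26*n + 24))

r(k) = (k + 1)*(2*k - 3)/((k + 5)*(2*k - 5)) after simplifying.
Factor: A=k + 1; B=k + 5; C=k - 5/2.
Solve (k + 1)·f(k+1) − (k + 4)·f(k) = k - 5/2.
Degrees (1,1,1) ⇒ d ≤ 3.
Solve for f: f(k) = -k*(2*k**2 + 12*k + 31)/18 (degree 3 ≤ 3).
R(k) = B(k−1)·f(k)/C(k) = -k*(k + 4)*(2*k**2 + 12*k + 31)/(9*(2*k - 5)); s_k = R·t_k = k*(-2*k**2 - 12*k - 31)/(3*(k + 1)*(k + 2)*(k + 3)).
Δs = 3*(2*k - 5)/(k**4 + 10*k**3 + 35*k**2 + 50*k + 24), as required.
s_(n+1) = (-2*n**3 - 18*n**2 - 61*n - 45)/(3*(n**3 + 9*n**2 + 26*n + 24)) and s_(1) = -5/8, so S(n) = n*(-n**2 - 9*n - 98)/(24*(n**3 + 9*n**2 + 26*n + 24)).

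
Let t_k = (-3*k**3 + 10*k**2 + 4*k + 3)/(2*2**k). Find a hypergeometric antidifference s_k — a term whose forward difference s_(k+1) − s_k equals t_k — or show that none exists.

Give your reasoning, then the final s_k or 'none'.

t_(k+1)/t_k = (3*k**3 - k**2 - 15*k - 14)/(2*(3*k**3 - 10*k**2 - 4*k - 3)).
A = 1/2, B = 1, C = k**3 - 10*k**2/3 - 4*k/3 - 1.
Need (1/2)·f(k+1) − (1)·f(k) = k**3 - 10*k**2/3 - 4*k/3 - 1.
d = 3 from the (0,0,3) case.
A polynomial solution: f(k) = -2*(3*k**3 - k**2 + 3*k + 2)/3.
Get s_k = R·t_k = (3*k**3 - k**2 + 3*k + 2)/2**k with R(k) = B(k−1)f(k)/C(k) = -2*(3*k**3 - k**2 + 3*k + 2)/(3*k**3 - 10*k**2 - 4*k - 3).
Check: Δs_k = (-3*k**3 + 10*k**2 + 4*k + 3)/(2*2**k). ✓

s_k = (3*k**3 - k**2 + 3*k + 2)/2**k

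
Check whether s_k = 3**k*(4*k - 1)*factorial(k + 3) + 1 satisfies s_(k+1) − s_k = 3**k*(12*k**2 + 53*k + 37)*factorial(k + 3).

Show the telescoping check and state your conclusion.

Valid: the claim telescopes to t_k.

s_(k+1) = 3**(k + 1)*(4*k + 3)*factorial(k + 4) + 1
s_(k+1) − s_k = 3**k*(12*k**2 + 53*k + 37)*factorial(k + 3)
(s_(k+1) − s_k) − t_k = 0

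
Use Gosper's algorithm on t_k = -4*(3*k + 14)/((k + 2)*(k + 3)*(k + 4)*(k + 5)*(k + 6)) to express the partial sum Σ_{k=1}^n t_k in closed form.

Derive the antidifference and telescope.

r(k) = (k + 2)*(3*k + 17)/((k + 7)*(3*k + 14)) after simplifying.
A = k + 2, B = k + 7, C = k + 14/3.
Solve (k + 2)·f(k+1) − (k + 6)·f(k) = k + 14/3.
From deg A=1, deg B=1, deg C=1: d=4.
Coefficient equations give f(k) = k*(k + 4)*(k**2 + 10*k + 31)/90.
Get s_k = R·t_k = 2*k*(-k**2 - 10*k - 31)/(15*(k**3 + 10*k**2 + 31*k + 30)) with R(k) = B(k−1)f(k)/C(k) = k*(k + 4)*(k + 6)*(k**2 + 10*k + 31)/(30*(3*k + 14)).
Verify: 4*(-3*k - 14)/(k**5 + 20*k**4 + 155*k**3 + 580*k**2 + 1044*k + 720) matches t_k.
Σ_(k=1)^n t_k = s_(n+1) − s_(1) = (2*(-n**3 - 13*n**2 - 54*n - 42)/(15*(n**3 + 13*n**2 + 54*n + 72))) − (-7/90), i.e. n*(-n**2 - 13*n - 54)/(18*(n**3 + 13*n**2 + 54*n + 72)).

S(n) = n*(-n**2 - 13*n - 54)/(18*(n**3 + 13*n**2 + 54*n + 72))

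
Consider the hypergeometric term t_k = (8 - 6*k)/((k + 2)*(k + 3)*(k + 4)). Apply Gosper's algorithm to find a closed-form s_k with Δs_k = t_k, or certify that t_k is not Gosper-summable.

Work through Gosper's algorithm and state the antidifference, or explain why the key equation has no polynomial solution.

Ratio r(k) = (k + 2)*(3*k - 1)/((k + 5)*(3*k - 4)).
Factor: A=k + 2; B=k + 5; C=k - 4/3.
Key eq: (k + 2)·f(k+1) = (k + 4)·f(k) + (k - 4/3).
deg f ≤ 2 (via 1,1,1).
Coefficient equations give f(k) = k*(k - 13)/18.
Then R = B(k−1)f/C = k*(k - 13)*(k + 4)/(6*(3*k - 4)), so s_k = R(k)·t_k = -k*(k - 13)/(3*(k + 2)*(k + 3)).
s_(k+1) − s_k = 2*(4 - 3*k)/(k**3 + 9*k**2 + 26*k + 24) = t_k.

s_k = -k*(k - 13)/(3*(k + 2)*(k + 3))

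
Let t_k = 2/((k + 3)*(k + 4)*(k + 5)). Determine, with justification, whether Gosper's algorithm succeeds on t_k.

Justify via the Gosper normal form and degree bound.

t_(k+1)/t_k = (k + 3)/(k + 6).
A = k + 3, B = k + 6, C = 1.
Solve (k + 3)·f(k+1) − (k + 5)·f(k) = 1.
deg f ≤ 2 (via 1,1,0).
Solving with deg f ≤ 2: f(k) = k*(k + 7)/24.
Get s_k = R·t_k = k*(k + 7)/(12*(k + 3)*(k + 4)) with R(k) = B(k−1)f(k)/C(k) = k*(k + 5)*(k + 7)/24.
Δs = 2/(k**3 + 12*k**2 + 47*k + 60), as required.

Yes. s_k = k*(k + 7)/(12*(k + 3)*(k + 4)).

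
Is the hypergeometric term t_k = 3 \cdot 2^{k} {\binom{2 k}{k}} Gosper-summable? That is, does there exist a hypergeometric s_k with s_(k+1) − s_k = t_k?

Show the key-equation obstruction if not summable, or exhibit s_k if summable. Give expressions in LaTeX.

Ratio r(k) = 4*(2*k + 1)/(k + 1).
Gosper form: A/B · C(k+1)/C(k) with A=8*k + 4, B=k + 1, C=1.
Set up (8*k + 4)·f(k+1) − (k)·f(k) − (1) = 0.
d = -1 from the (1,1,0) case.
deg f ≤ -1 is impossible — no certificate.

No. Not Gosper-summable.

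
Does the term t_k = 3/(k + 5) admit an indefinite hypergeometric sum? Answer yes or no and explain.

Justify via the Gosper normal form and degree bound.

No. Not Gosper-summable.

r(k) = (k + 5)/(k + 6) after simplifying.
Take A(k)=k + 5, B(k)=k + 6, C(k)=1.
Solve (k + 5)·f(k+1) − (k + 5)·f(k) = 1.
Degrees (1,1,0) ⇒ d ≤ 0.
Write f(k) = c0. Then LHS − RHS = -1, requiring -1 = 0: contradictory. No certificate.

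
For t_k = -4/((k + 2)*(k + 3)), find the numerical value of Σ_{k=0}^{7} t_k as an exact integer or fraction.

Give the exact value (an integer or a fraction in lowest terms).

Σ = -8/5

The ratio is (k + 2)/(k + 4).
Gosper form: A/B · C(k+1)/C(k) with A=k + 2, B=k + 4, C=1.
Need (k + 2)·f(k+1) − (k + 3)·f(k) = 1.
Bound: deg f ≤ 1.
Solving with deg f ≤ 1: f(k) = k/2.
Get s_k = R·t_k = -2*k/(k + 2) with R(k) = B(k−1)f(k)/C(k) = k*(k + 3)/2.
Δs = -4/(k**2 + 5*k + 6), as required.
Sum = s_(8) − s_(0); s_(8) = -8/5, s_(0) = 0 ⇒ -8/5.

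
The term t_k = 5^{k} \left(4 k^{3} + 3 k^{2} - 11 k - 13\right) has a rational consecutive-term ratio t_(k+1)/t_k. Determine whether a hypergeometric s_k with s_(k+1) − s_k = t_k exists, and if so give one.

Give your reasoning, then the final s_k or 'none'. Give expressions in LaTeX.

t_(k+1)/t_k = 5*(4*k**3 + 15*k**2 + 7*k - 17)/(4*k**3 + 3*k**2 - 11*k - 13).
A = 5, B = 1, C = k**3 + 3*k**2/4 - 11*k/4 - 13/4.
f must satisfy (5)·f(k+1) − (1)·f(k) = k**3 + 3*k**2/4 - 11*k/4 - 13/4.
d = 3 from the (0,0,3) case.
A polynomial solution: f(k) = (k**3 - 3*k**2 + k - 2)/4.
So s_k = (B(k−1)f/C)·t_k = ((k**3 - 3*k**2 + k - 2)/(4*k**3 + 3*k**2 - 11*k - 13))·t_k = 5**k*(k**3 - 3*k**2 + k - 2).
Δs = 5**k*(4*k**3 + 3*k**2 - 11*k - 13), as required.

s_k = 5^{k} \left(k^{3} - 3 k^{2} + k - 2\right)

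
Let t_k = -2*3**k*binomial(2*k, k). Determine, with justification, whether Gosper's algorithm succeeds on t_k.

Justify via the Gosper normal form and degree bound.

t_(k+1)/t_k = 6*(2*k + 1)/(k + 1).
So A=12*k + 6 and B=k + 1, with C=1.
Set up (12*k + 6)·f(k+1) − (k)·f(k) − (1) = 0.
Degrees (1,1,0) ⇒ d ≤ -1.
Negative degree bound (-1): no f exists, t_k not Gosper-summable.

No — negative degree bound, so no certificate f.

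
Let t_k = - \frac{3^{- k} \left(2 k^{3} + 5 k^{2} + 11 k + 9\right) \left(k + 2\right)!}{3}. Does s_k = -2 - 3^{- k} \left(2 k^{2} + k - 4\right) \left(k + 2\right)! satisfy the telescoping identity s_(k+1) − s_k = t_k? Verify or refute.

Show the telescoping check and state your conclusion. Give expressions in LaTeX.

s_(k+1) = -3**(-k - 1)*(k + 2*(k + 1)**2 - 3)*factorial(k + 3) - 2
s_(k+1) − s_k = -(2*k**3 + 5*k**2 + 11*k + 9)*factorial(k + 2)/(3*3**k)
(s_(k+1) − s_k) − t_k = 0

valid; difference matches t_k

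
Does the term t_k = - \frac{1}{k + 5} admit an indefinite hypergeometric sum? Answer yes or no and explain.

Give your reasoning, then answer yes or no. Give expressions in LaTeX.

The ratio is (k + 5)/(k + 6).
Normal form (A,B,C) = (k + 5, k + 6, 1).
Solve (k + 5)·f(k+1) − (k + 5)·f(k) = 1.
Degrees (1,1,0) ⇒ d ≤ 0.
Put f(k) = c0: A·f(k+1) − B(k−1)·f(k) − C = -1; need -1 = 0 — inconsistent ⇒ no f, not summable.

No — the linear system for f has no solution.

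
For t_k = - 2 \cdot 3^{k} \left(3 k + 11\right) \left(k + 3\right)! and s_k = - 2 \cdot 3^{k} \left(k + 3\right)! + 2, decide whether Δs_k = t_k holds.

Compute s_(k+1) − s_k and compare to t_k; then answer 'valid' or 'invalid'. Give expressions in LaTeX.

s_(k+1) = -2*3**(k + 1)*factorial(k + 4) + 2
s_(k+1) − s_k = -2*3**k*(3*k + 11)*factorial(k + 3)
(s_(k+1) − s_k) − t_k = 0

Valid: the claim telescopes to t_k.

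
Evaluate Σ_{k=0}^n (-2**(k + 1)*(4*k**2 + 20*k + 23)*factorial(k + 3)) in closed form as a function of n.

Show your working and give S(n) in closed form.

Compute t_(k+1)/t_k: get 2*(4*k**3 + 44*k**2 + 159*k + 188)/(4*k**2 + 20*k + 23).
A = 2*k + 8, B = 1, C = k**2 + 5*k + 23/4.
f must satisfy (2*k + 8)·f(k+1) − (1)·f(k) = k**2 + 5*k + 23/4.
Bound: deg f ≤ 1.
Solve for f: f(k) = (2*k + 1)/4 (degree 1 ≤ 1).
Then R = B(k−1)f/C = (2*k + 1)/(4*k**2 + 20*k + 23), so s_k = R(k)·t_k = -2**(k + 1)*(2*k + 1)*factorial(k + 3).
Δs = -2**(k + 1)*(4*k**2 + 20*k + 23)*factorial(k + 3), as required.
Telescope: S(n) = s_(n+1) − s_(0) = -2**(n + 2)*(2*n + 3)*factorial(n + 4) − (-12) = -8*2**n*n*factorial(n + 4) - 12*2**n*factorial(n + 4) + 12.

S(n) = -8*2**n*n*factorial(n + 4) - 12*2**n*factorial(n + 4) + 12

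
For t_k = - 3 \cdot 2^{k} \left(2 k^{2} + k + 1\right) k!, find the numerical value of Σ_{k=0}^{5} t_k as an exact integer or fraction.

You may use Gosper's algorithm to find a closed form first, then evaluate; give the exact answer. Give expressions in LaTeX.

Σ = -691203

The ratio is 2*(k + 1)*(k + 2*(k + 1)**2 + 2)/(2*k**2 + k + 1).
So A=2*k + 2 and B=1, with C=k**2 + k/2 + 1/2.
Key eq: (2*k + 2)·f(k+1) = (1)·f(k) + (k**2 + k/2 + 1/2).
Bound: deg f ≤ 1.
Solve for f: f(k) = (k - 1)/2 (degree 1 ≤ 1).
Certificate R = B(k−1)f/C = (k - 1)/(2*k**2 + k + 1) gives s_k = -3*2**k*(k - 1)*factorial(k).
Check: Δs_k = -3*2**k*(2*k**2 + k + 1)*factorial(k). ✓
Σ_(k=0)^(5) t_k = s_(6) − s_(0) = -691200 − (3) = -691203.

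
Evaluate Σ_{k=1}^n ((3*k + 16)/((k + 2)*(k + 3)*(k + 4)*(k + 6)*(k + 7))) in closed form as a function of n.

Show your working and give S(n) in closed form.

S(n) = n*(n**2 + 14*n + 61)/(84*(n**3 + 14*n**2 + 61*n + 84))

t_(k+1)/t_k = (k + 2)*(k + 6)*(3*k + 19)/((k + 5)*(k + 8)*(3*k + 16)).
So A=k + 2 and B=k + 8, with C=k**2 + 31*k/3 + 80/3.
Set up (k + 2)·f(k+1) − (k + 7)·f(k) − (k**2 + 31*k/3 + 80/3) = 0.
d = 5 from the (1,1,2) case.
Match coefficients ⇒ f(k) = k*(k + 4)*(k + 5)*(k**2 + 11*k + 36)/108.
So s_k = (B(k−1)f/C)·t_k = (k*(k + 4)*(k + 7)*(k**2 + 11*k + 36)/(36*(3*k + 16)))·t_k = k*(k**2 + 11*k + 36)/(36*(k**3 + 11*k**2 + 36*k + 36)).
Verify: (3*k + 16)/(k**5 + 22*k**4 + 185*k**3 + 740*k**2 + 1404*k + 1008) matches t_k.
s_(n+1) = (n**3 + 14*n**2 + 61*n + 48)/(36*(n**3 + 14*n**2 + 61*n + 84)) and s_(1) = 1/63, so S(n) = n*(n**2 + 14*n + 61)/(84*(n**3 + 14*n**2 + 61*n + 84)).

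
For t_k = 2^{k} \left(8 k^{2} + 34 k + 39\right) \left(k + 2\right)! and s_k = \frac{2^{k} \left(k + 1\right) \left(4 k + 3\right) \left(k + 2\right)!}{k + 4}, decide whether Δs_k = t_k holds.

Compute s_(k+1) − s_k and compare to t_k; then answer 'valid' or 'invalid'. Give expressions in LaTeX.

Invalid: residual - \frac{3 \cdot 2^{k} \left(8 k^{3} + 66 k^{2} + 171 k + 153\right) \left(k + 2\right)!}{\left(k + 4\right) \left(k + 5\right)} ≠ 0.

s_(k+1) = 2**(k + 1)*(k + 2)*(4*k + 7)*factorial(k + 3)/(k + 5)
s_(k+1) − s_k = 2**k*(8*k**4 + 82*k**3 + 307*k**2 + 518*k + 321)*factorial(k + 2)/((k + 4)*(k + 5))
(s_(k+1) − s_k) − t_k = -3*2**k*(8*k**3 + 66*k**2 + 171*k + 153)*factorial(k + 2)/((k + 4)*(k + 5))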